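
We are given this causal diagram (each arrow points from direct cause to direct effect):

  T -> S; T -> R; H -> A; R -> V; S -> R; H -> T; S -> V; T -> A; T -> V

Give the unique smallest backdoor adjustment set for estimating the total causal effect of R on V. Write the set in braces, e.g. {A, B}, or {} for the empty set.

{S, T}

Variables eligible for adjustment (non-descendants of R, excluding R and V): {A, H, S, T}.
Backdoor paths from R to V:
  P1: R <- T -> S -> V
  P2: R <- T -> V
  P3: R <- S <- T -> V
  P4: R <- S -> V
The empty set is not sufficient: P1 (R <- T -> S -> V) has no collider blocking it and no conditioned non-collider, so it is open.
Try {S, T}:
  P1: blocked at fork node T ∈ conditioning set.
  P2: blocked at fork node T ∈ conditioning set.
  P3: blocked at chain node S ∈ conditioning set.
  P4: blocked at fork node S ∈ conditioning set.
{S, T} contains no descendant of R and blocks every backdoor path.
Every element of {S, T} is needed (dropping S leaves P4 open; dropping T leaves P2 open), so no proper subset is valid.
Among all size-2 subsets of the eligible variables, only {S, T} blocks every backdoor path, so it is the unique smallest valid adjustment set.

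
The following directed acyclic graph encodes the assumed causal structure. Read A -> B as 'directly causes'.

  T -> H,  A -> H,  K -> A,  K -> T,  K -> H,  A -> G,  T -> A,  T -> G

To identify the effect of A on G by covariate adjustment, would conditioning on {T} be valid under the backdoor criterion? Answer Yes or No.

Yes

Backdoor paths from A to G (paths whose first edge points into A):
  P1: A <- K -> T -> G
  P2: A <- K -> H <- T -> G
  P3: A <- T -> G
Condition 1 (no descendant of A in the set): holds — descendants of A are {G, H}; none are in {T}.
Condition 2 (every backdoor path blocked by {T}):
  P1: blocked at chain node T ∈ conditioning set.
  P2: blocked at collider H (neither it nor any descendant is in the conditioning set).
  P3: blocked at fork node T ∈ conditioning set.
{T} satisfies the backdoor criterion.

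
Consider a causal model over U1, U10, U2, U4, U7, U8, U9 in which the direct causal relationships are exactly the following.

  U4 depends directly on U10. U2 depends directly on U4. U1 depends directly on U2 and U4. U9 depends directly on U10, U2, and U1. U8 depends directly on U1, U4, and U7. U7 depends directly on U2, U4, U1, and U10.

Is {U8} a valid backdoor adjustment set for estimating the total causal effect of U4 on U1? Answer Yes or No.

No

Backdoor paths from U4 to U1 (paths whose first edge points into U4):
  P1: U4 <- U10 -> U9 <- U2 -> U1
  P2: U4 <- U10 -> U9 <- U2 -> U7 <- U1
  P3: U4 <- U10 -> U9 <- U2 -> U7 -> U8 <- U1
  P4: U4 <- U10 -> U9 <- U1
  P5: U4 <- U10 -> U7 <- U2 -> U1
  P6: U4 <- U10 -> U7 <- U2 -> U9 <- U1
  P7: U4 <- U10 -> U7 <- U1
  P8: U4 <- U10 -> U7 -> U8 <- U1
Condition 1 (no descendant of U4 in the set): FAILS — U8 is a descendant of U4.
Condition 2 (every backdoor path blocked by {U8}):
  P1: blocked at collider U9 (neither it nor any descendant is in the conditioning set).
  P2: blocked at collider U9 (neither it nor any descendant is in the conditioning set).
  P3: blocked at collider U9 (neither it nor any descendant is in the conditioning set).
  P4: blocked at collider U9 (neither it nor any descendant is in the conditioning set).
  P5: open — collider(s) U7 are conditioned on (or have a conditioned descendant) and no non-collider on the path is in the set.
  P6: blocked at collider U9 (neither it nor any descendant is in the conditioning set).
  P7: open — collider(s) U7 are conditioned on (or have a conditioned descendant) and no non-collider on the path is in the set.
  P8: open — collider(s) U8 are conditioned on (or have a conditioned descendant) and no non-collider on the path is in the set.
{U8} does not satisfy the backdoor criterion.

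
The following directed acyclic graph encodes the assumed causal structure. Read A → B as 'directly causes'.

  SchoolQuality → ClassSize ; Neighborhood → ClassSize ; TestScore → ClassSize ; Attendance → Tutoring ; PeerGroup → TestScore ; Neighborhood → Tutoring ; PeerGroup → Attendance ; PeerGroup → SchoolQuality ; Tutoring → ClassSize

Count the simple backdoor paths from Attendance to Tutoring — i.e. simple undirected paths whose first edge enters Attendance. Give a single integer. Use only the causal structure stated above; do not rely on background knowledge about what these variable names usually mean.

4

A backdoor path from Attendance to Tutoring is any simple undirected path whose first edge points into Attendance (i.e. leaves Attendance via a parent).
Parents of Attendance: {PeerGroup}.
Enumerating:
  P1: Attendance <- PeerGroup -> TestScore -> ClassSize <- Neighborhood -> Tutoring
  P2: Attendance <- PeerGroup -> TestScore -> ClassSize <- Tutoring
  P3: Attendance <- PeerGroup -> SchoolQuality -> ClassSize <- Neighborhood -> Tutoring
  P4: Attendance <- PeerGroup -> SchoolQuality -> ClassSize <- Tutoring
That exhausts the simple backdoor paths. Count: 4.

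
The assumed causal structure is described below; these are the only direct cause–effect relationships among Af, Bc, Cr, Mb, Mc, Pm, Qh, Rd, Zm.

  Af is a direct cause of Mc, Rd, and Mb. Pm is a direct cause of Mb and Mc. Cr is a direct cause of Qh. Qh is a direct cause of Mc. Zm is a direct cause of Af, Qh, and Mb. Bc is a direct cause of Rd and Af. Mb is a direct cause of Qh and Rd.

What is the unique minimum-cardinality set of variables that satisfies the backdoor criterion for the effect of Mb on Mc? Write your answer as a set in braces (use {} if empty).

Variables eligible for adjustment (non-descendants of Mb, excluding Mb and Mc): {Af, Bc, Cr, Pm, Zm}.
Backdoor paths from Mb to Mc:
  P1: Mb <- Zm -> Af -> Mc
  P2: Mb <- Zm -> Qh -> Mc
  P3: Mb <- Pm -> Mc
  P4: Mb <- Af <- Zm -> Qh -> Mc
  P5: Mb <- Af -> Mc
The empty set is not sufficient: P1 (Mb <- Zm -> Af -> Mc) has no collider blocking it and no conditioned non-collider, so it is open.
Try {Af, Pm, Zm}:
  P1: blocked at fork node Zm ∈ conditioning set.
  P2: blocked at fork node Zm ∈ conditioning set.
  P3: blocked at fork node Pm ∈ conditioning set.
  P4: blocked at chain node Af ∈ conditioning set.
  P5: blocked at fork node Af ∈ conditioning set.
{Af, Pm, Zm} contains no descendant of Mb and blocks every backdoor path.
Every element of {Af, Pm, Zm} is needed (dropping Af leaves P5 open; dropping Pm leaves P3 open; dropping Zm leaves P2 open), so no proper subset is valid.
Among all size-3 subsets of the eligible variables, only {Af, Pm, Zm} blocks every backdoor path, so it is the unique smallest valid adjustment set.

{Af, Pm, Zm}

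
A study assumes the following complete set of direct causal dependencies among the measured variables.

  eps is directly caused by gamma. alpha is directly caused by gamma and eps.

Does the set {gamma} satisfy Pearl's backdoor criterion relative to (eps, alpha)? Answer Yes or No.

Backdoor paths from eps to alpha (paths whose first edge points into eps):
  P1: eps <- gamma -> alpha
Condition 1 (no descendant of eps in the set): holds — descendants of eps are {alpha}; none are in {gamma}.
Condition 2 (every backdoor path blocked by {gamma}):
  P1: blocked at fork node gamma ∈ conditioning set.
{gamma} satisfies the backdoor criterion.

Yes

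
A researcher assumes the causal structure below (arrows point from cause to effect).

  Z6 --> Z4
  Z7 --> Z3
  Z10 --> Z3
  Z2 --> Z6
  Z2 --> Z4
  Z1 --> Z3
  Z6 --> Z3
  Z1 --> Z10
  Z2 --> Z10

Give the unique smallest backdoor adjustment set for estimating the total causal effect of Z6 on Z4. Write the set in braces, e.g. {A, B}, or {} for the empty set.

Variables eligible for adjustment (non-descendants of Z6, excluding Z6 and Z4): {Z1, Z10, Z2, Z7}.
Backdoor paths from Z6 to Z4:
  P1: Z6 <- Z2 -> Z4
The empty set is not sufficient: P1 (Z6 <- Z2 -> Z4) has no collider blocking it and no conditioned non-collider, so it is open.
Try {Z2}:
  P1: blocked at fork node Z2 ∈ conditioning set.
{Z2} contains no descendant of Z6 and blocks every backdoor path.
No other singleton works — e.g. {Z7} leaves P1 open — so {Z2} is the unique smallest valid adjustment set.

{Z2}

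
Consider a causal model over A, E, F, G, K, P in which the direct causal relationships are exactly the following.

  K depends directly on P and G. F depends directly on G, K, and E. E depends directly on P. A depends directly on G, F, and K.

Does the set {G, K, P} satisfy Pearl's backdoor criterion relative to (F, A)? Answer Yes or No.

Backdoor paths from F to A (paths whose first edge points into F):
  P1: F <- G -> K -> A
  P2: F <- G -> A
  P3: F <- E <- P -> K <- G -> A
  P4: F <- E <- P -> K -> A
  P5: F <- K <- G -> A
  P6: F <- K -> A
Condition 1 (no descendant of F in the set): holds — descendants of F are {A}; none are in {G, K, P}.
Condition 2 (every backdoor path blocked by {G, K, P}):
  P1: blocked at fork node G ∈ conditioning set.
  P2: blocked at fork node G ∈ conditioning set.
  P3: blocked at fork node P ∈ conditioning set.
  P4: blocked at fork node P ∈ conditioning set.
  P5: blocked at chain node K ∈ conditioning set.
  P6: blocked at fork node K ∈ conditioning set.
{G, K, P} satisfies the backdoor criterion.

Yes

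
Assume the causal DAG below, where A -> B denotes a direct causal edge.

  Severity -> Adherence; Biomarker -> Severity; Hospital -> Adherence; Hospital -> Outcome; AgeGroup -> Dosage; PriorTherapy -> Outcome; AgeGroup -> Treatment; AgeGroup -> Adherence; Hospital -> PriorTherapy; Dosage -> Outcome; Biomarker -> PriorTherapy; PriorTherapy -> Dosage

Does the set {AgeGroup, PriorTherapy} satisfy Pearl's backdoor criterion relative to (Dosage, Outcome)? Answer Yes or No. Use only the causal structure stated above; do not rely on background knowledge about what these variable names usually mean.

Yes

Backdoor paths from Dosage to Outcome (paths whose first edge points into Dosage):
  P1: Dosage <- AgeGroup -> Adherence <- Hospital -> PriorTherapy -> Outcome
  P2: Dosage <- AgeGroup -> Adherence <- Hospital -> Outcome
  P3: Dosage <- AgeGroup -> Adherence <- Severity <- Biomarker -> PriorTherapy <- Hospital -> Outcome
  P4: Dosage <- AgeGroup -> Adherence <- Severity <- Biomarker -> PriorTherapy -> Outcome
  P5: Dosage <- PriorTherapy <- Biomarker -> Severity -> Adherence <- Hospital -> Outcome
  P6: Dosage <- PriorTherapy <- Hospital -> Outcome
  P7: Dosage <- PriorTherapy -> Outcome
Condition 1 (no descendant of Dosage in the set): holds — descendants of Dosage are {Outcome}; none are in {AgeGroup, PriorTherapy}.
Condition 2 (every backdoor path blocked by {AgeGroup, PriorTherapy}):
  P1: blocked at fork node AgeGroup ∈ conditioning set.
  P2: blocked at fork node AgeGroup ∈ conditioning set.
  P3: blocked at fork node AgeGroup ∈ conditioning set.
  P4: blocked at fork node AgeGroup ∈ conditioning set.
  P5: blocked at chain node PriorTherapy ∈ conditioning set.
  P6: blocked at chain node PriorTherapy ∈ conditioning set.
  P7: blocked at fork node PriorTherapy ∈ conditioning set.
{AgeGroup, PriorTherapy} satisfies the backdoor criterion.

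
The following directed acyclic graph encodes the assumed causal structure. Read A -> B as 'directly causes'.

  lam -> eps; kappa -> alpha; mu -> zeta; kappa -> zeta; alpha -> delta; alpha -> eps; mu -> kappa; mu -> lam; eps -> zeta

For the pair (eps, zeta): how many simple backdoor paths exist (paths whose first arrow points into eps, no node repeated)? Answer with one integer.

A backdoor path from eps to zeta is any simple undirected path whose first edge points into eps (i.e. leaves eps via a parent).
Parents of eps: {alpha, lam}.
Enumerating:
  P1: eps <- alpha <- kappa <- mu -> zeta
  P2: eps <- alpha <- kappa -> zeta
  P3: eps <- lam <- mu -> kappa -> zeta
  P4: eps <- lam <- mu -> zeta
That exhausts the simple backdoor paths. Count: 4.

4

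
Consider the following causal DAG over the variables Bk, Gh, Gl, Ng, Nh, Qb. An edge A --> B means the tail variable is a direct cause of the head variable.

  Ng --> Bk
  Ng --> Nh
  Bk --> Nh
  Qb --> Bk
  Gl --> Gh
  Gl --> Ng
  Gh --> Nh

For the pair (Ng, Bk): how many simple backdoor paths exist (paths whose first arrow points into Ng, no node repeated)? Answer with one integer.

1

A backdoor path from Ng to Bk is any simple undirected path whose first edge points into Ng (i.e. leaves Ng via a parent).
Parents of Ng: {Gl}.
Enumerating:
  P1: Ng <- Gl -> Gh -> Nh <- Bk
That exhausts the simple backdoor paths. Count: 1.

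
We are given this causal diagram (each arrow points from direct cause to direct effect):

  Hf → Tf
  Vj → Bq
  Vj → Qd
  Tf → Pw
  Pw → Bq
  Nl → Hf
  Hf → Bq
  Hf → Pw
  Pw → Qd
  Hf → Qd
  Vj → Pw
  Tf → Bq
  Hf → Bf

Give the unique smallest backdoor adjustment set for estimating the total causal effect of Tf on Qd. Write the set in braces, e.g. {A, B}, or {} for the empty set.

Variables eligible for adjustment (non-descendants of Tf, excluding Tf and Qd): {Bf, Hf, Nl, Vj}.
Backdoor paths from Tf to Qd:
  P1: Tf <- Hf -> Pw <- Vj -> Qd
  P2: Tf <- Hf -> Pw -> Qd
  P3: Tf <- Hf -> Pw -> Bq <- Vj -> Qd
  P4: Tf <- Hf -> Qd
  P5: Tf <- Hf -> Bq <- Vj -> Pw -> Qd
  P6: Tf <- Hf -> Bq <- Vj -> Qd
  P7: Tf <- Hf -> Bq <- Pw <- Vj -> Qd
  P8: Tf <- Hf -> Bq <- Pw -> Qd
The empty set is not sufficient: P2 (Tf <- Hf -> Pw -> Qd) has no collider blocking it and no conditioned non-collider, so it is open.
Try {Hf}:
  P1: blocked at fork node Hf ∈ conditioning set.
  P2: blocked at fork node Hf ∈ conditioning set.
  P3: blocked at fork node Hf ∈ conditioning set.
  P4: blocked at fork node Hf ∈ conditioning set.
  P5: blocked at fork node Hf ∈ conditioning set.
  P6: blocked at fork node Hf ∈ conditioning set.
  P7: blocked at fork node Hf ∈ conditioning set.
  P8: blocked at fork node Hf ∈ conditioning set.
{Hf} contains no descendant of Tf and blocks every backdoor path.
No other singleton works — e.g. {Nl} leaves P2 open — so {Hf} is the unique smallest valid adjustment set.

{Hf}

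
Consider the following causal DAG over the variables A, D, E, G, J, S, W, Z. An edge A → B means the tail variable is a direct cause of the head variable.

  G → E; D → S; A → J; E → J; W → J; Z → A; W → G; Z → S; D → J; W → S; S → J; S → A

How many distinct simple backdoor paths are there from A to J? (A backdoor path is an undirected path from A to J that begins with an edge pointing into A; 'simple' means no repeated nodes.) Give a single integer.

A backdoor path from A to J is any simple undirected path whose first edge points into A (i.e. leaves A via a parent).
Parents of A: {S, Z}.
Enumerating:
  P1: A <- Z -> S <- W -> G -> E -> J
  P2: A <- Z -> S <- W -> J
  P3: A <- Z -> S <- D -> J
  P4: A <- Z -> S -> J
  P5: A <- S <- W -> G -> E -> J
  P6: A <- S <- W -> J
  P7: A <- S <- D -> J
  P8: A <- S -> J
That exhausts the simple backdoor paths. Count: 8.

8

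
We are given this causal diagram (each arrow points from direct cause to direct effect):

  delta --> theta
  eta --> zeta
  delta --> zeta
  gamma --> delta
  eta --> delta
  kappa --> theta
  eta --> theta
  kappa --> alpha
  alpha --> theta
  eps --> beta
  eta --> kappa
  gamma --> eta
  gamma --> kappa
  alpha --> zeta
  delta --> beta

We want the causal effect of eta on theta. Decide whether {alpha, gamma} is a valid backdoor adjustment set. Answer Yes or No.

No

Backdoor paths from eta to theta (paths whose first edge points into eta):
  P1: eta <- gamma -> kappa -> alpha -> theta
  P2: eta <- gamma -> kappa -> alpha -> zeta <- delta -> theta
  P3: eta <- gamma -> kappa -> theta
  P4: eta <- gamma -> delta -> theta
  P5: eta <- gamma -> delta -> zeta <- alpha <- kappa -> theta
  P6: eta <- gamma -> delta -> zeta <- alpha -> theta
Condition 1 (no descendant of eta in the set): FAILS — alpha is a descendant of eta.
Condition 2 (every backdoor path blocked by {alpha, gamma}):
  P1: blocked at fork node gamma ∈ conditioning set.
  P2: blocked at fork node gamma ∈ conditioning set.
  P3: blocked at fork node gamma ∈ conditioning set.
  P4: blocked at fork node gamma ∈ conditioning set.
  P5: blocked at fork node gamma ∈ conditioning set.
  P6: blocked at fork node gamma ∈ conditioning set.
{alpha, gamma} does not satisfy the backdoor criterion.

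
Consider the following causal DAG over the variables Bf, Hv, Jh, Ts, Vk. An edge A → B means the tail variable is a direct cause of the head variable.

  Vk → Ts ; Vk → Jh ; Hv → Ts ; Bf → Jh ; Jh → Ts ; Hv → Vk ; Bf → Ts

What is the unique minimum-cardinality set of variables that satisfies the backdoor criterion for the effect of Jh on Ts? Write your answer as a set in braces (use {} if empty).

Variables eligible for adjustment (non-descendants of Jh, excluding Jh and Ts): {Bf, Hv, Vk}.
Backdoor paths from Jh to Ts:
  P1: Jh <- Bf -> Ts
  P2: Jh <- Vk <- Hv -> Ts
  P3: Jh <- Vk -> Ts
The empty set is not sufficient: P1 (Jh <- Bf -> Ts) has no collider blocking it and no conditioned non-collider, so it is open.
Try {Bf, Vk}:
  P1: blocked at fork node Bf ∈ conditioning set.
  P2: blocked at chain node Vk ∈ conditioning set.
  P3: blocked at fork node Vk ∈ conditioning set.
{Bf, Vk} contains no descendant of Jh and blocks every backdoor path.
Every element of {Bf, Vk} is needed (dropping Bf leaves P1 open; dropping Vk leaves P2 open), so no proper subset is valid.
Among all size-2 subsets of the eligible variables, only {Bf, Vk} blocks every backdoor path, so it is the unique smallest valid adjustment set.

{Bf, Vk}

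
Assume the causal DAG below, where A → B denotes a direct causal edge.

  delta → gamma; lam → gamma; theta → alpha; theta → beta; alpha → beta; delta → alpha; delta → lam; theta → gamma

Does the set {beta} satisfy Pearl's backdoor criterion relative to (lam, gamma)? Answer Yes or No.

No

Backdoor paths from lam to gamma (paths whose first edge points into lam):
  P1: lam <- delta -> alpha <- theta -> gamma
  P2: lam <- delta -> alpha -> beta <- theta -> gamma
  P3: lam <- delta -> gamma
Condition 1 (no descendant of lam in the set): holds — descendants of lam are {gamma}; none are in {beta}.
Condition 2 (every backdoor path blocked by {beta}):
  P1: open — collider(s) alpha are conditioned on (or have a conditioned descendant) and no non-collider on the path is in the set.
  P2: open — collider(s) beta are conditioned on (or have a conditioned descendant) and no non-collider on the path is in the set.
  P3: open — no interior node is in the conditioning set.
{beta} does not satisfy the backdoor criterion.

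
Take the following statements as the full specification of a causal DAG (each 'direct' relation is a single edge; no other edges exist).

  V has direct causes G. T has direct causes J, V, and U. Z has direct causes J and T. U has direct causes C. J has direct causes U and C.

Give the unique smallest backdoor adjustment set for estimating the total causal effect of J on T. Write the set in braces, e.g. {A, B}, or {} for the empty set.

Variables eligible for adjustment (non-descendants of J, excluding J and T): {C, G, U, V}.
Backdoor paths from J to T:
  P1: J <- C -> U -> T
  P2: J <- U -> T
The empty set is not sufficient: P1 (J <- C -> U -> T) has no collider blocking it and no conditioned non-collider, so it is open.
Try {U}:
  P1: blocked at chain node U ∈ conditioning set.
  P2: blocked at fork node U ∈ conditioning set.
{U} contains no descendant of J and blocks every backdoor path.
No other singleton works — e.g. {G} leaves P1 open — so {U} is the unique smallest valid adjustment set.

{U}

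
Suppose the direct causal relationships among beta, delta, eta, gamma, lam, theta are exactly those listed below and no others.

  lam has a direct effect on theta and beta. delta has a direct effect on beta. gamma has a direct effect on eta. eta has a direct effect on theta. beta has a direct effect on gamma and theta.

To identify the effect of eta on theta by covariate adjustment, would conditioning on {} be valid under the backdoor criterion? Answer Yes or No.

Backdoor paths from eta to theta (paths whose first edge points into eta):
  P1: eta <- gamma <- beta <- lam -> theta
  P2: eta <- gamma <- beta -> theta
Condition 1 (no descendant of eta in the set): holds — descendants of eta are {theta}; none are in {}.
Condition 2 (every backdoor path blocked by {}):
  P1: open — no interior node is in the conditioning set.
  P2: open — no interior node is in the conditioning set.
{} does not satisfy the backdoor criterion.

No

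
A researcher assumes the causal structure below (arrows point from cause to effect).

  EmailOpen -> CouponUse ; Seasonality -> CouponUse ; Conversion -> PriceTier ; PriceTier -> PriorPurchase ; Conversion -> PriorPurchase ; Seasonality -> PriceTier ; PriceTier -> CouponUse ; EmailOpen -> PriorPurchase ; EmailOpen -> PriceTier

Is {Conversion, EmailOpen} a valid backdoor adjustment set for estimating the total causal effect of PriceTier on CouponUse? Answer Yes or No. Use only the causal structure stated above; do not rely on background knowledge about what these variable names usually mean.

No

Backdoor paths from PriceTier to CouponUse (paths whose first edge points into PriceTier):
  P1: PriceTier <- Conversion -> PriorPurchase <- EmailOpen -> CouponUse
  P2: PriceTier <- Seasonality -> CouponUse
  P3: PriceTier <- EmailOpen -> CouponUse
Condition 1 (no descendant of PriceTier in the set): holds — descendants of PriceTier are {CouponUse, PriorPurchase}; none are in {Conversion, EmailOpen}.
Condition 2 (every backdoor path blocked by {Conversion, EmailOpen}):
  P1: blocked at fork node Conversion ∈ conditioning set.
  P2: open — no interior node is in the conditioning set.
  P3: blocked at fork node EmailOpen ∈ conditioning set.
{Conversion, EmailOpen} does not satisfy the backdoor criterion.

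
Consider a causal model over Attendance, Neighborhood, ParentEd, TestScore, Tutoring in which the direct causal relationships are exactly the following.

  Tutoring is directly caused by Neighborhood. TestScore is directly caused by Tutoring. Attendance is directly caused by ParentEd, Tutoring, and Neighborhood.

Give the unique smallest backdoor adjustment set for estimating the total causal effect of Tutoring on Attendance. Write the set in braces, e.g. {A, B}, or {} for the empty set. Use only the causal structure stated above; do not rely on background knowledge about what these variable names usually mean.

{Neighborhood}

Variables eligible for adjustment (non-descendants of Tutoring, excluding Tutoring and Attendance): {Neighborhood, ParentEd}.
Backdoor paths from Tutoring to Attendance:
  P1: Tutoring <- Neighborhood -> Attendance
The empty set is not sufficient: P1 (Tutoring <- Neighborhood -> Attendance) has no collider blocking it and no conditioned non-collider, so it is open.
Try {Neighborhood}:
  P1: blocked at fork node Neighborhood ∈ conditioning set.
{Neighborhood} contains no descendant of Tutoring and blocks every backdoor path.
No other singleton works — e.g. {ParentEd} leaves P1 open — so {Neighborhood} is the unique smallest valid adjustment set.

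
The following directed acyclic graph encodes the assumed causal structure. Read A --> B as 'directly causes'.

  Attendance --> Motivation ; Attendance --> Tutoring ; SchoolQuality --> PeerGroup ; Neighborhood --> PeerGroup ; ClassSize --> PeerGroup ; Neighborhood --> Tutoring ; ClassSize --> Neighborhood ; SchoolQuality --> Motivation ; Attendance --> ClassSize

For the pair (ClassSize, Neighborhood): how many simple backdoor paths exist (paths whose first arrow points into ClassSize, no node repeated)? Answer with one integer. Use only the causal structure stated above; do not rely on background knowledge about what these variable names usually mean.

2

A backdoor path from ClassSize to Neighborhood is any simple undirected path whose first edge points into ClassSize (i.e. leaves ClassSize via a parent).
Parents of ClassSize: {Attendance}.
Enumerating:
  P1: ClassSize <- Attendance -> Tutoring <- Neighborhood
  P2: ClassSize <- Attendance -> Motivation <- SchoolQuality -> PeerGroup <- Neighborhood
That exhausts the simple backdoor paths. Count: 2.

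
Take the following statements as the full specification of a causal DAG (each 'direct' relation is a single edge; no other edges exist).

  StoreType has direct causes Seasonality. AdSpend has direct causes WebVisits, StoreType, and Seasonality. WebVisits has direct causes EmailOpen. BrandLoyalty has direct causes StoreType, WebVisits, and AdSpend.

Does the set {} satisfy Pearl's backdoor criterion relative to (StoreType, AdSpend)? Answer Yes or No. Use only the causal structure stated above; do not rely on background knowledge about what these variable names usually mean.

Backdoor paths from StoreType to AdSpend (paths whose first edge points into StoreType):
  P1: StoreType <- Seasonality -> AdSpend
Condition 1 (no descendant of StoreType in the set): holds — descendants of StoreType are {AdSpend, BrandLoyalty}; none are in {}.
Condition 2 (every backdoor path blocked by {}):
  P1: open — no interior node is in the conditioning set.
{} does not satisfy the backdoor criterion.

No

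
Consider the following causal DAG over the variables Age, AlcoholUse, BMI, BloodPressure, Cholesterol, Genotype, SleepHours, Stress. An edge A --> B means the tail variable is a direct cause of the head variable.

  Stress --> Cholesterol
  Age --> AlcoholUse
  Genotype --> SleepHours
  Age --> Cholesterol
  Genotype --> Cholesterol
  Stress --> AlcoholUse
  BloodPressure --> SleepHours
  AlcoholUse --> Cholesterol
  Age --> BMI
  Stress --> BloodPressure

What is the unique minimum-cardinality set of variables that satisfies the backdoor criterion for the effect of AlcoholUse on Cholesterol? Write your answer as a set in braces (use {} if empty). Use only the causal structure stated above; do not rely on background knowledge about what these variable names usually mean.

Variables eligible for adjustment (non-descendants of AlcoholUse, excluding AlcoholUse and Cholesterol): {Age, BMI, BloodPressure, Genotype, SleepHours, Stress}.
Backdoor paths from AlcoholUse to Cholesterol:
  P1: AlcoholUse <- Stress -> BloodPressure -> SleepHours <- Genotype -> Cholesterol
  P2: AlcoholUse <- Stress -> Cholesterol
  P3: AlcoholUse <- Age -> Cholesterol
The empty set is not sufficient: P2 (AlcoholUse <- Stress -> Cholesterol) has no collider blocking it and no conditioned non-collider, so it is open.
Try {Age, Stress}:
  P1: blocked at fork node Stress ∈ conditioning set.
  P2: blocked at fork node Stress ∈ conditioning set.
  P3: blocked at fork node Age ∈ conditioning set.
{Age, Stress} contains no descendant of AlcoholUse and blocks every backdoor path.
Every element of {Age, Stress} is needed (dropping Age leaves P3 open; dropping Stress leaves P2 open), so no proper subset is valid.
Among all size-2 subsets of the eligible variables, only {Age, Stress} blocks every backdoor path, so it is the unique smallest valid adjustment set.

{Age, Stress}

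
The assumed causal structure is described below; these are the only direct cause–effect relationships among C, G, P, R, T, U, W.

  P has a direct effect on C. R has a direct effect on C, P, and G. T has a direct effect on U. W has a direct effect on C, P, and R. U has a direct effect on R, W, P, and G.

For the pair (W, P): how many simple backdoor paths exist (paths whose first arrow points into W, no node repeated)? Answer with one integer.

A backdoor path from W to P is any simple undirected path whose first edge points into W (i.e. leaves W via a parent).
Parents of W: {U}.
Enumerating:
  P1: W <- U -> R -> P
  P2: W <- U -> R -> C <- P
  P3: W <- U -> P
  P4: W <- U -> G <- R -> P
  P5: W <- U -> G <- R -> C <- P
That exhausts the simple backdoor paths. Count: 5.

5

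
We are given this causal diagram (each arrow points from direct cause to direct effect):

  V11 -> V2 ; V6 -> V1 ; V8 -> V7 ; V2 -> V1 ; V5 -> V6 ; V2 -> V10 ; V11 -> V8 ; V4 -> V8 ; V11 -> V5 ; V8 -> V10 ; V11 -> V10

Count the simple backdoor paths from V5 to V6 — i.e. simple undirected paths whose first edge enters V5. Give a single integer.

A backdoor path from V5 to V6 is any simple undirected path whose first edge points into V5 (i.e. leaves V5 via a parent).
Parents of V5: {V11}.
Enumerating:
  P1: V5 <- V11 -> V8 -> V10 <- V2 -> V1 <- V6
  P2: V5 <- V11 -> V2 -> V1 <- V6
  P3: V5 <- V11 -> V10 <- V2 -> V1 <- V6
That exhausts the simple backdoor paths. Count: 3.

3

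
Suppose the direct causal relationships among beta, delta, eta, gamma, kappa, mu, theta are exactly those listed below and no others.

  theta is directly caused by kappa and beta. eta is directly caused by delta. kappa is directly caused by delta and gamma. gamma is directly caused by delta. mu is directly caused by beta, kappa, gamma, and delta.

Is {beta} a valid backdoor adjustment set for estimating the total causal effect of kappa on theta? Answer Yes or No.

Backdoor paths from kappa to theta (paths whose first edge points into kappa):
  P1: kappa <- delta -> gamma -> mu <- beta -> theta
  P2: kappa <- delta -> mu <- beta -> theta
  P3: kappa <- gamma <- delta -> mu <- beta -> theta
  P4: kappa <- gamma -> mu <- beta -> theta
Condition 1 (no descendant of kappa in the set): holds — descendants of kappa are {mu, theta}; none are in {beta}.
Condition 2 (every backdoor path blocked by {beta}):
  P1: blocked at collider mu (neither it nor any descendant is in the conditioning set).
  P2: blocked at collider mu (neither it nor any descendant is in the conditioning set).
  P3: blocked at collider mu (neither it nor any descendant is in the conditioning set).
  P4: blocked at collider mu (neither it nor any descendant is in the conditioning set).
{beta} satisfies the backdoor criterion.

Yes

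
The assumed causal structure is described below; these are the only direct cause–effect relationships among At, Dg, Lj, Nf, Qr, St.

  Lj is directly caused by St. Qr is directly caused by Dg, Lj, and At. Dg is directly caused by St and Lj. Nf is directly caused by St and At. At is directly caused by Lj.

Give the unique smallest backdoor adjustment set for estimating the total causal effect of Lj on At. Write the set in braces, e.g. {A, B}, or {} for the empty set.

Variables eligible for adjustment (non-descendants of Lj, excluding Lj and At): {St}.
Backdoor paths from Lj to At:
  P1: Lj <- St -> Dg -> Qr <- At
  P2: Lj <- St -> Nf <- At
Each backdoor path contains an unconditioned collider, so every path is already blocked with the empty conditioning set:
  P1: blocked at collider Qr (neither it nor any descendant is in the conditioning set).
  P2: blocked at collider Nf (neither it nor any descendant is in the conditioning set).
The empty set is therefore the unique smallest valid set.

{}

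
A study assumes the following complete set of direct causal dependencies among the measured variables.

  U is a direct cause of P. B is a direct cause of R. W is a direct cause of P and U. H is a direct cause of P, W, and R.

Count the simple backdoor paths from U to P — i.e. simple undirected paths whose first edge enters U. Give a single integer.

A backdoor path from U to P is any simple undirected path whose first edge points into U (i.e. leaves U via a parent).
Parents of U: {W}.
Enumerating:
  P1: U <- W <- H -> P
  P2: U <- W -> P
That exhausts the simple backdoor paths. Count: 2.

2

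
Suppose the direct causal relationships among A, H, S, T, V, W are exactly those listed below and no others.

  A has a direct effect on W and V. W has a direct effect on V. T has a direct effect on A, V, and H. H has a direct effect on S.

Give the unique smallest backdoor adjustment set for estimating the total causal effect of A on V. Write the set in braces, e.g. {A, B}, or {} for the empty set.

Variables eligible for adjustment (non-descendants of A, excluding A and V): {H, S, T}.
Backdoor paths from A to V:
  P1: A <- T -> V
The empty set is not sufficient: P1 (A <- T -> V) has no collider blocking it and no conditioned non-collider, so it is open.
Try {T}:
  P1: blocked at fork node T ∈ conditioning set.
{T} contains no descendant of A and blocks every backdoor path.
No other singleton works — e.g. {H} leaves P1 open — so {T} is the unique smallest valid adjustment set.

{T}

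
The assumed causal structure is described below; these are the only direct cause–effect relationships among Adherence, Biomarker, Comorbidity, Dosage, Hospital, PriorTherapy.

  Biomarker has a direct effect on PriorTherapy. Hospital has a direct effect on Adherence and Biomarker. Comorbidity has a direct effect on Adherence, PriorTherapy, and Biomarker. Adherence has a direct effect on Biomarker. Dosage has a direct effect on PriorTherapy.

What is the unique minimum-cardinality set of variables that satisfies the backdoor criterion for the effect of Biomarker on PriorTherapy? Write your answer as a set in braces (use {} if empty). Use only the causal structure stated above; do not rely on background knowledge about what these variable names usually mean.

Variables eligible for adjustment (non-descendants of Biomarker, excluding Biomarker and PriorTherapy): {Adherence, Comorbidity, Dosage, Hospital}.
Backdoor paths from Biomarker to PriorTherapy:
  P1: Biomarker <- Comorbidity -> PriorTherapy
  P2: Biomarker <- Hospital -> Adherence <- Comorbidity -> PriorTherapy
  P3: Biomarker <- Adherence <- Comorbidity -> PriorTherapy
The empty set is not sufficient: P1 (Biomarker <- Comorbidity -> PriorTherapy) has no collider blocking it and no conditioned non-collider, so it is open.
Try {Comorbidity}:
  P1: blocked at fork node Comorbidity ∈ conditioning set.
  P2: blocked at collider Adherence (neither it nor any descendant is in the conditioning set).
  P3: blocked at fork node Comorbidity ∈ conditioning set.
{Comorbidity} contains no descendant of Biomarker and blocks every backdoor path.
No other singleton works — e.g. {Hospital} leaves P1 open — so {Comorbidity} is the unique smallest valid adjustment set.

{Comorbidity}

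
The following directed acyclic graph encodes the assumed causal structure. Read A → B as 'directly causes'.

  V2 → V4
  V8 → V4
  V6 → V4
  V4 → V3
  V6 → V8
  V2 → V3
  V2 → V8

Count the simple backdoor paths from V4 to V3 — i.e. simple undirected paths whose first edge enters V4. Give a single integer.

A backdoor path from V4 to V3 is any simple undirected path whose first edge points into V4 (i.e. leaves V4 via a parent).
Parents of V4: {V2, V6, V8}.
Enumerating:
  P1: V4 <- V2 -> V3
  P2: V4 <- V6 -> V8 <- V2 -> V3
  P3: V4 <- V8 <- V2 -> V3
That exhausts the simple backdoor paths. Count: 3.

3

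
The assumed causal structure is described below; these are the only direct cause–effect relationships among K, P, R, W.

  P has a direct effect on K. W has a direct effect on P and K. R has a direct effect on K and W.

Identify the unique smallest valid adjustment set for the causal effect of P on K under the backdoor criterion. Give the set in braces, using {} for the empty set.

{W}

Variables eligible for adjustment (non-descendants of P, excluding P and K): {R, W}.
Backdoor paths from P to K:
  P1: P <- W <- R -> K
  P2: P <- W -> K
The empty set is not sufficient: P1 (P <- W <- R -> K) has no collider blocking it and no conditioned non-collider, so it is open.
Try {W}:
  P1: blocked at chain node W ∈ conditioning set.
  P2: blocked at fork node W ∈ conditioning set.
{W} contains no descendant of P and blocks every backdoor path.
No other singleton works — e.g. {R} leaves P2 open — so {W} is the unique smallest valid adjustment set.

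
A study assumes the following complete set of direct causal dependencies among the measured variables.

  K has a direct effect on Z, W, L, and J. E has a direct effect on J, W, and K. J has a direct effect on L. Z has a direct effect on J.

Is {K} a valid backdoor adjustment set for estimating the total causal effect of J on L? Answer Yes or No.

Backdoor paths from J to L (paths whose first edge points into J):
  P1: J <- E -> K -> L
  P2: J <- E -> W <- K -> L
  P3: J <- K -> L
  P4: J <- Z <- K -> L
Condition 1 (no descendant of J in the set): holds — descendants of J are {L}; none are in {K}.
Condition 2 (every backdoor path blocked by {K}):
  P1: blocked at chain node K ∈ conditioning set.
  P2: blocked at collider W (neither it nor any descendant is in the conditioning set).
  P3: blocked at fork node K ∈ conditioning set.
  P4: blocked at fork node K ∈ conditioning set.
{K} satisfies the backdoor criterion.

Yes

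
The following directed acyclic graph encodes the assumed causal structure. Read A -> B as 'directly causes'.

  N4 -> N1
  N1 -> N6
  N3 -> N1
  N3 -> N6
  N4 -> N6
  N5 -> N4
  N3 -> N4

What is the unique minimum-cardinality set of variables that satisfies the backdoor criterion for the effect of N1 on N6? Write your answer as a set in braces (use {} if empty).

{N3, N4}

Variables eligible for adjustment (non-descendants of N1, excluding N1 and N6): {N3, N4, N5}.
Backdoor paths from N1 to N6:
  P1: N1 <- N3 -> N4 -> N6
  P2: N1 <- N3 -> N6
  P3: N1 <- N4 <- N3 -> N6
  P4: N1 <- N4 -> N6
The empty set is not sufficient: P1 (N1 <- N3 -> N4 -> N6) has no collider blocking it and no conditioned non-collider, so it is open.
Try {N3, N4}:
  P1: blocked at fork node N3 ∈ conditioning set.
  P2: blocked at fork node N3 ∈ conditioning set.
  P3: blocked at chain node N4 ∈ conditioning set.
  P4: blocked at fork node N4 ∈ conditioning set.
{N3, N4} contains no descendant of N1 and blocks every backdoor path.
Every element of {N3, N4} is needed (dropping N3 leaves P2 open; dropping N4 leaves P4 open), so no proper subset is valid.
Among all size-2 subsets of the eligible variables, only {N3, N4} blocks every backdoor path, so it is the unique smallest valid adjustment set.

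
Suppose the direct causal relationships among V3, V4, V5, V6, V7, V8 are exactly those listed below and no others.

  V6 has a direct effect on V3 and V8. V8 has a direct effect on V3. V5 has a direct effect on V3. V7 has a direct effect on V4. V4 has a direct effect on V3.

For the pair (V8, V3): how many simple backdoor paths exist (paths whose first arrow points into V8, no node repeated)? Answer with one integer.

A backdoor path from V8 to V3 is any simple undirected path whose first edge points into V8 (i.e. leaves V8 via a parent).
Parents of V8: {V6}.
Enumerating:
  P1: V8 <- V6 -> V3
That exhausts the simple backdoor paths. Count: 1.

1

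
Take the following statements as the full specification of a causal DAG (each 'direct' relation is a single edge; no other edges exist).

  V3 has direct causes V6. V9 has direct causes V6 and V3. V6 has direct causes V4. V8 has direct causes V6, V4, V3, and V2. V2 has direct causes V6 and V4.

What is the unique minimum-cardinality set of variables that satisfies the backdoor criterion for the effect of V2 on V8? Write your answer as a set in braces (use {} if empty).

{V4, V6}

Variables eligible for adjustment (non-descendants of V2, excluding V2 and V8): {V3, V4, V6, V9}.
Backdoor paths from V2 to V8:
  P1: V2 <- V4 -> V6 -> V3 -> V8
  P2: V2 <- V4 -> V6 -> V9 <- V3 -> V8
  P3: V2 <- V4 -> V6 -> V8
  P4: V2 <- V4 -> V8
  P5: V2 <- V6 <- V4 -> V8
  P6: V2 <- V6 -> V3 -> V8
  P7: V2 <- V6 -> V9 <- V3 -> V8
  P8: V2 <- V6 -> V8
The empty set is not sufficient: P1 (V2 <- V4 -> V6 -> V3 -> V8) has no collider blocking it and no conditioned non-collider, so it is open.
Try {V4, V6}:
  P1: blocked at fork node V4 ∈ conditioning set.
  P2: blocked at fork node V4 ∈ conditioning set.
  P3: blocked at fork node V4 ∈ conditioning set.
  P4: blocked at fork node V4 ∈ conditioning set.
  P5: blocked at chain node V6 ∈ conditioning set.
  P6: blocked at fork node V6 ∈ conditioning set.
  P7: blocked at fork node V6 ∈ conditioning set.
  P8: blocked at fork node V6 ∈ conditioning set.
{V4, V6} contains no descendant of V2 and blocks every backdoor path.
Every element of {V4, V6} is needed (dropping V4 leaves P4 open; dropping V6 leaves P6 open), so no proper subset is valid.
Among all size-2 subsets of the eligible variables, only {V4, V6} blocks every backdoor path, so it is the unique smallest valid adjustment set.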